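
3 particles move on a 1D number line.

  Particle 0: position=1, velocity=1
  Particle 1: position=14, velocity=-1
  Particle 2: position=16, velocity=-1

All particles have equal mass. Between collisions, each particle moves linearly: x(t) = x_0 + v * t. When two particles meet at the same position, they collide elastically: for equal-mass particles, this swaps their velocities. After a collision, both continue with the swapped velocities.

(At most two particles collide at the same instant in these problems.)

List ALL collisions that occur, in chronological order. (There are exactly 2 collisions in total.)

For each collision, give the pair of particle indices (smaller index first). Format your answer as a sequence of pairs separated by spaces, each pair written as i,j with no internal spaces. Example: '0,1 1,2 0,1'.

Answer: 0,1 1,2

Derivation:
Collision at t=13/2: particles 0 and 1 swap velocities; positions: p0=15/2 p1=15/2 p2=19/2; velocities now: v0=-1 v1=1 v2=-1
Collision at t=15/2: particles 1 and 2 swap velocities; positions: p0=13/2 p1=17/2 p2=17/2; velocities now: v0=-1 v1=-1 v2=1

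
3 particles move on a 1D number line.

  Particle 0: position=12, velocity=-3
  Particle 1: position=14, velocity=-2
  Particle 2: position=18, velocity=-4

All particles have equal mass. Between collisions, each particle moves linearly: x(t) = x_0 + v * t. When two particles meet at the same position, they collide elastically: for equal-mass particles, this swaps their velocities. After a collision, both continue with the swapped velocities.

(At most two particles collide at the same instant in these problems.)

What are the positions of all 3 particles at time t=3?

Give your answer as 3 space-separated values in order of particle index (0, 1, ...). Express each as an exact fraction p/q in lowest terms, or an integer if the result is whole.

Answer: 3 6 8

Derivation:
Collision at t=2: particles 1 and 2 swap velocities; positions: p0=6 p1=10 p2=10; velocities now: v0=-3 v1=-4 v2=-2
Advance to t=3 (no further collisions before then); velocities: v0=-3 v1=-4 v2=-2; positions = 3 6 8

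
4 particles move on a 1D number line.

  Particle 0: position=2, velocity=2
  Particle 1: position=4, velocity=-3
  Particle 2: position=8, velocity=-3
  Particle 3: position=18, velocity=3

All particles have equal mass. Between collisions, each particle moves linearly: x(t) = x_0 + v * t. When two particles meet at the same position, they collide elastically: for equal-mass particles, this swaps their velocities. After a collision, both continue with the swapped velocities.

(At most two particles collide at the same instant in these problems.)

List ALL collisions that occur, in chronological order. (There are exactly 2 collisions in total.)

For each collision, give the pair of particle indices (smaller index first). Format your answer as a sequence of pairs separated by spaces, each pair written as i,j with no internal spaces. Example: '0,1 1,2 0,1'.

Answer: 0,1 1,2

Derivation:
Collision at t=2/5: particles 0 and 1 swap velocities; positions: p0=14/5 p1=14/5 p2=34/5 p3=96/5; velocities now: v0=-3 v1=2 v2=-3 v3=3
Collision at t=6/5: particles 1 and 2 swap velocities; positions: p0=2/5 p1=22/5 p2=22/5 p3=108/5; velocities now: v0=-3 v1=-3 v2=2 v3=3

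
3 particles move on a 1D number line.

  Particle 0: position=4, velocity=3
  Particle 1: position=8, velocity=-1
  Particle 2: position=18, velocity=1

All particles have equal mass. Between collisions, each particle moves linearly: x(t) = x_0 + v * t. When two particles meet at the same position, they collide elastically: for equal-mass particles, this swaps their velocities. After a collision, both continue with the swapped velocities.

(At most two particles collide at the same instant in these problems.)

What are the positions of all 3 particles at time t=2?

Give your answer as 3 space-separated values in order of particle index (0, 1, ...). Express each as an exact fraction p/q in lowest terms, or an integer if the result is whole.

Answer: 6 10 20

Derivation:
Collision at t=1: particles 0 and 1 swap velocities; positions: p0=7 p1=7 p2=19; velocities now: v0=-1 v1=3 v2=1
Advance to t=2 (no further collisions before then); velocities: v0=-1 v1=3 v2=1; positions = 6 10 20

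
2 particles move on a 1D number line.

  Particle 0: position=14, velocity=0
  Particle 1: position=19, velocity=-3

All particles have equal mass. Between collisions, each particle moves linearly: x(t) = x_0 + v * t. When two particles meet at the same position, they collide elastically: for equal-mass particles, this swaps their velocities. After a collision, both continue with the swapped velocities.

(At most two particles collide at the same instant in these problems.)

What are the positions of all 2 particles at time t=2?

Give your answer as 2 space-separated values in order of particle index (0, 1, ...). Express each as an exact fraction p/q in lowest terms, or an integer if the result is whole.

Collision at t=5/3: particles 0 and 1 swap velocities; positions: p0=14 p1=14; velocities now: v0=-3 v1=0
Advance to t=2 (no further collisions before then); velocities: v0=-3 v1=0; positions = 13 14

Answer: 13 14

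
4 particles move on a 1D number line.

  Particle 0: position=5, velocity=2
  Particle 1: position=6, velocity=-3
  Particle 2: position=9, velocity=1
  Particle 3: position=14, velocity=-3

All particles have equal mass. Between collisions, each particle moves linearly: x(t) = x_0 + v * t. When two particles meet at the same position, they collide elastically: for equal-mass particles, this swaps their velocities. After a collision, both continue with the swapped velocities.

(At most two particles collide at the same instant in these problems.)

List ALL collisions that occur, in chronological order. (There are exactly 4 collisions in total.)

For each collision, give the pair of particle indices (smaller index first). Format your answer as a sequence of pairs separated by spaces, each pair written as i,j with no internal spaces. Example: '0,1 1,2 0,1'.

Collision at t=1/5: particles 0 and 1 swap velocities; positions: p0=27/5 p1=27/5 p2=46/5 p3=67/5; velocities now: v0=-3 v1=2 v2=1 v3=-3
Collision at t=5/4: particles 2 and 3 swap velocities; positions: p0=9/4 p1=15/2 p2=41/4 p3=41/4; velocities now: v0=-3 v1=2 v2=-3 v3=1
Collision at t=9/5: particles 1 and 2 swap velocities; positions: p0=3/5 p1=43/5 p2=43/5 p3=54/5; velocities now: v0=-3 v1=-3 v2=2 v3=1
Collision at t=4: particles 2 and 3 swap velocities; positions: p0=-6 p1=2 p2=13 p3=13; velocities now: v0=-3 v1=-3 v2=1 v3=2

Answer: 0,1 2,3 1,2 2,3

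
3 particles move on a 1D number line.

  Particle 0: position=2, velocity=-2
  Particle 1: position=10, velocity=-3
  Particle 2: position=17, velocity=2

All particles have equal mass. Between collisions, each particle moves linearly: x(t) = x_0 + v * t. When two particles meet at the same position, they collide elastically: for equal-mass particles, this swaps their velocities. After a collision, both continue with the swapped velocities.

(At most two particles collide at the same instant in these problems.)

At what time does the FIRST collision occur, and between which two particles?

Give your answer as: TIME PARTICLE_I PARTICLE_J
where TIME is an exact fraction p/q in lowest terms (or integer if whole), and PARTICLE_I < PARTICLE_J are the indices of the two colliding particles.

Pair (0,1): pos 2,10 vel -2,-3 -> gap=8, closing at 1/unit, collide at t=8
Pair (1,2): pos 10,17 vel -3,2 -> not approaching (rel speed -5 <= 0)
Earliest collision: t=8 between 0 and 1

Answer: 8 0 1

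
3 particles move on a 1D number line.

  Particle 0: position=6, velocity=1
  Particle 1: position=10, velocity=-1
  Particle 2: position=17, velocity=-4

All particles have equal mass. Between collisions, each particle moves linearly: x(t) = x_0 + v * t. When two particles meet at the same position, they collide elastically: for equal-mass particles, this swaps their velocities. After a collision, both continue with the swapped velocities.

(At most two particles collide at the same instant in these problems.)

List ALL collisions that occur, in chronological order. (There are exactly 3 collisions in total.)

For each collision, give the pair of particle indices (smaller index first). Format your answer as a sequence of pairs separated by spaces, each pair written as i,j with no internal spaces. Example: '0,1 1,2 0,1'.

Answer: 0,1 1,2 0,1

Derivation:
Collision at t=2: particles 0 and 1 swap velocities; positions: p0=8 p1=8 p2=9; velocities now: v0=-1 v1=1 v2=-4
Collision at t=11/5: particles 1 and 2 swap velocities; positions: p0=39/5 p1=41/5 p2=41/5; velocities now: v0=-1 v1=-4 v2=1
Collision at t=7/3: particles 0 and 1 swap velocities; positions: p0=23/3 p1=23/3 p2=25/3; velocities now: v0=-4 v1=-1 v2=1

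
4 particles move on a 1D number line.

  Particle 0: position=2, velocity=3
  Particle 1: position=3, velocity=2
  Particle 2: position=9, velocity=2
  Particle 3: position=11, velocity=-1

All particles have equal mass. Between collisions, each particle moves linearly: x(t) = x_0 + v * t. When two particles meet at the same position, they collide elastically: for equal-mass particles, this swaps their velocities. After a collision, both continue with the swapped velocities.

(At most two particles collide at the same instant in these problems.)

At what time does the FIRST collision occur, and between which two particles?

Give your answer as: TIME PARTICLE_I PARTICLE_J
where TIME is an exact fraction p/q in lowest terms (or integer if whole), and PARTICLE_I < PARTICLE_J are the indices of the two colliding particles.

Answer: 2/3 2 3

Derivation:
Pair (0,1): pos 2,3 vel 3,2 -> gap=1, closing at 1/unit, collide at t=1
Pair (1,2): pos 3,9 vel 2,2 -> not approaching (rel speed 0 <= 0)
Pair (2,3): pos 9,11 vel 2,-1 -> gap=2, closing at 3/unit, collide at t=2/3
Earliest collision: t=2/3 between 2 and 3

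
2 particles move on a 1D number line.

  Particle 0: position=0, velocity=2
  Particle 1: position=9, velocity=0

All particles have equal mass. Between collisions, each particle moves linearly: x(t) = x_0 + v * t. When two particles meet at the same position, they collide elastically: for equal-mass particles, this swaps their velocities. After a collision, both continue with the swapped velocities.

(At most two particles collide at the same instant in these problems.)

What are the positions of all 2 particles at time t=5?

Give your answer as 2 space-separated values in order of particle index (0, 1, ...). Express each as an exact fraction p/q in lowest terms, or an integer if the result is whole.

Collision at t=9/2: particles 0 and 1 swap velocities; positions: p0=9 p1=9; velocities now: v0=0 v1=2
Advance to t=5 (no further collisions before then); velocities: v0=0 v1=2; positions = 9 10

Answer: 9 10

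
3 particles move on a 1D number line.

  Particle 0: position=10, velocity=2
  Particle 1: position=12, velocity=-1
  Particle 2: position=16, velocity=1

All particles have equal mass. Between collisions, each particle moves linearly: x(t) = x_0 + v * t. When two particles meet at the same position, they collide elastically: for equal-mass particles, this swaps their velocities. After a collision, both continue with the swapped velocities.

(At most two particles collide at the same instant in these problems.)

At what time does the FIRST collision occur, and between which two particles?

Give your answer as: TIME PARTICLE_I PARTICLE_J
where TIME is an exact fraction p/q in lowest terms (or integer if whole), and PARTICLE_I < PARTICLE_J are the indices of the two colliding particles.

Pair (0,1): pos 10,12 vel 2,-1 -> gap=2, closing at 3/unit, collide at t=2/3
Pair (1,2): pos 12,16 vel -1,1 -> not approaching (rel speed -2 <= 0)
Earliest collision: t=2/3 between 0 and 1

Answer: 2/3 0 1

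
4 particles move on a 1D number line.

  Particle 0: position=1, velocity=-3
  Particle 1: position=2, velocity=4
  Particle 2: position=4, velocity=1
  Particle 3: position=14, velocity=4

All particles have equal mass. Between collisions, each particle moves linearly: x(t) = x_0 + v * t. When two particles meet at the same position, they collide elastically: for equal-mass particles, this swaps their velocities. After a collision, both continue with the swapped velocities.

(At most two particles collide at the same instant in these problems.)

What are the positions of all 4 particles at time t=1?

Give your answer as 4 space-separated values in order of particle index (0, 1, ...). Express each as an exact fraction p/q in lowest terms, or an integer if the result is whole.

Answer: -2 5 6 18

Derivation:
Collision at t=2/3: particles 1 and 2 swap velocities; positions: p0=-1 p1=14/3 p2=14/3 p3=50/3; velocities now: v0=-3 v1=1 v2=4 v3=4
Advance to t=1 (no further collisions before then); velocities: v0=-3 v1=1 v2=4 v3=4; positions = -2 5 6 18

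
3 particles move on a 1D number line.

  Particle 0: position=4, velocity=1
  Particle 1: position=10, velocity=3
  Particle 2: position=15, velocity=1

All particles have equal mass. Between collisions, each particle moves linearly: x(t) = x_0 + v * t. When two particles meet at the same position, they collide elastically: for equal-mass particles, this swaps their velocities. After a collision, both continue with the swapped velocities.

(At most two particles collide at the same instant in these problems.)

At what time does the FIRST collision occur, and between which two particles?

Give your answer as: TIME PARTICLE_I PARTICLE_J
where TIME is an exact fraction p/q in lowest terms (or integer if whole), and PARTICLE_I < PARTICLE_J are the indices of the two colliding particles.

Answer: 5/2 1 2

Derivation:
Pair (0,1): pos 4,10 vel 1,3 -> not approaching (rel speed -2 <= 0)
Pair (1,2): pos 10,15 vel 3,1 -> gap=5, closing at 2/unit, collide at t=5/2
Earliest collision: t=5/2 between 1 and 2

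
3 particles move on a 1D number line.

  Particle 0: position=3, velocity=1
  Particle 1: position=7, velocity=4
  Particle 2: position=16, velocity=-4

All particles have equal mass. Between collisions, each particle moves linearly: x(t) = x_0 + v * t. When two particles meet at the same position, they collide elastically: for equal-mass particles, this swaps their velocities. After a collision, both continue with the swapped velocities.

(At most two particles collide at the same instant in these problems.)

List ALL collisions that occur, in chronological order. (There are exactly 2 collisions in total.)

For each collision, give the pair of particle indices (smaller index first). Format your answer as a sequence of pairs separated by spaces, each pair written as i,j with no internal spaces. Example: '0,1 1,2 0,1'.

Answer: 1,2 0,1

Derivation:
Collision at t=9/8: particles 1 and 2 swap velocities; positions: p0=33/8 p1=23/2 p2=23/2; velocities now: v0=1 v1=-4 v2=4
Collision at t=13/5: particles 0 and 1 swap velocities; positions: p0=28/5 p1=28/5 p2=87/5; velocities now: v0=-4 v1=1 v2=4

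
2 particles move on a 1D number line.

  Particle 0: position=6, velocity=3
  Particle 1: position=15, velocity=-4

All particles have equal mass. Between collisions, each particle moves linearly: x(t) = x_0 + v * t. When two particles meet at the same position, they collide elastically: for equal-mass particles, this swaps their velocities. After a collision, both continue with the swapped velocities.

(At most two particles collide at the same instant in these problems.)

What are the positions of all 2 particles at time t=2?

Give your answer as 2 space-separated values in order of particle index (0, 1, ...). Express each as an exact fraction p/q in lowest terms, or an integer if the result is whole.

Answer: 7 12

Derivation:
Collision at t=9/7: particles 0 and 1 swap velocities; positions: p0=69/7 p1=69/7; velocities now: v0=-4 v1=3
Advance to t=2 (no further collisions before then); velocities: v0=-4 v1=3; positions = 7 12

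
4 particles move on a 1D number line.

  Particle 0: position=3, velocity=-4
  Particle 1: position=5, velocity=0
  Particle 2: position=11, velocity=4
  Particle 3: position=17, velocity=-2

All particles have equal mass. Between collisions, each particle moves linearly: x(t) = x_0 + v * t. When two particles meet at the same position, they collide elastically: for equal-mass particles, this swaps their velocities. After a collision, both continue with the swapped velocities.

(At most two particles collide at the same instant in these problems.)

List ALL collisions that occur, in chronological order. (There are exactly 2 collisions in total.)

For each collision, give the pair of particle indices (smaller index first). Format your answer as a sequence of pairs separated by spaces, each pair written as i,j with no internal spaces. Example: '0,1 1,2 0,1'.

Collision at t=1: particles 2 and 3 swap velocities; positions: p0=-1 p1=5 p2=15 p3=15; velocities now: v0=-4 v1=0 v2=-2 v3=4
Collision at t=6: particles 1 and 2 swap velocities; positions: p0=-21 p1=5 p2=5 p3=35; velocities now: v0=-4 v1=-2 v2=0 v3=4

Answer: 2,3 1,2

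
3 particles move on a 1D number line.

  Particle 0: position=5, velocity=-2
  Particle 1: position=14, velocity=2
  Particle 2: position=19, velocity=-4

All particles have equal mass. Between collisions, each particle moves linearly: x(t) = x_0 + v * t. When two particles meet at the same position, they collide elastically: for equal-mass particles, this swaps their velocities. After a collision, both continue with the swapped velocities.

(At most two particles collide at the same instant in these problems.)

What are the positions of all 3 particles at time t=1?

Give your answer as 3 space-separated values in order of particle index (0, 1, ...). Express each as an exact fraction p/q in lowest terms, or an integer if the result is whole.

Answer: 3 15 16

Derivation:
Collision at t=5/6: particles 1 and 2 swap velocities; positions: p0=10/3 p1=47/3 p2=47/3; velocities now: v0=-2 v1=-4 v2=2
Advance to t=1 (no further collisions before then); velocities: v0=-2 v1=-4 v2=2; positions = 3 15 16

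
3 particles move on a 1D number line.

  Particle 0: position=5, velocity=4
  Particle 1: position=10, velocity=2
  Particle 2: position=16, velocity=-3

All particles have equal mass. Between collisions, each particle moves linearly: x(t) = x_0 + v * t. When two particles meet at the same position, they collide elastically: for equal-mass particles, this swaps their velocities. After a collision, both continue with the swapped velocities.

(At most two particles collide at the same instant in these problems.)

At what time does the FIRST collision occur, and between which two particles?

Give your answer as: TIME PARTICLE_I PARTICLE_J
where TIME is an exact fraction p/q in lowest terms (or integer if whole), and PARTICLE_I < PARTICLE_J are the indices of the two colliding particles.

Pair (0,1): pos 5,10 vel 4,2 -> gap=5, closing at 2/unit, collide at t=5/2
Pair (1,2): pos 10,16 vel 2,-3 -> gap=6, closing at 5/unit, collide at t=6/5
Earliest collision: t=6/5 between 1 and 2

Answer: 6/5 1 2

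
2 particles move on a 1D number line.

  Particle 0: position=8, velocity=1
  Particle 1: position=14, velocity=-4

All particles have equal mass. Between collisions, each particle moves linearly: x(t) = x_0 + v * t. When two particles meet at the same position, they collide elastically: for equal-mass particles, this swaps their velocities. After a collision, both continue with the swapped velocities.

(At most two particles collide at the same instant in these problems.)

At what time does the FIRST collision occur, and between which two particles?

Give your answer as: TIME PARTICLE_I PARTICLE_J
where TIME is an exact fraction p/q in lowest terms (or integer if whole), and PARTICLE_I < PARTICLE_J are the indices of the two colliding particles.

Answer: 6/5 0 1

Derivation:
Pair (0,1): pos 8,14 vel 1,-4 -> gap=6, closing at 5/unit, collide at t=6/5
Earliest collision: t=6/5 between 0 and 1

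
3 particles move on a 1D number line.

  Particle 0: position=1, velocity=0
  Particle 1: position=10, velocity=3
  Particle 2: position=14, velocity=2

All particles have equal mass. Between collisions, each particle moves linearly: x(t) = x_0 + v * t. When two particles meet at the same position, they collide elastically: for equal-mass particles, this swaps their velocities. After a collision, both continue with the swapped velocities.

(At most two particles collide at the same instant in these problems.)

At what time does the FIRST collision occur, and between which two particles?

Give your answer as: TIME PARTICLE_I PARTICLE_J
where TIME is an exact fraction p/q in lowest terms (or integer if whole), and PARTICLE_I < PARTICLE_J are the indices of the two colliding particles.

Answer: 4 1 2

Derivation:
Pair (0,1): pos 1,10 vel 0,3 -> not approaching (rel speed -3 <= 0)
Pair (1,2): pos 10,14 vel 3,2 -> gap=4, closing at 1/unit, collide at t=4
Earliest collision: t=4 between 1 and 2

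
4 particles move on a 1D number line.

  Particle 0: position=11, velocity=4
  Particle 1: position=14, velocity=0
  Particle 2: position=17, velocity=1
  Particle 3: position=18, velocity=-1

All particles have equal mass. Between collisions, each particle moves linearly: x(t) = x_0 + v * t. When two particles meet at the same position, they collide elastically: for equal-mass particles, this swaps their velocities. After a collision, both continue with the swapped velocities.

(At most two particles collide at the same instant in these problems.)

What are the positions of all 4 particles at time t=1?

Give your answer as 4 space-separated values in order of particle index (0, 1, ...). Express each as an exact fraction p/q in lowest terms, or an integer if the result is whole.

Answer: 14 15 17 18

Derivation:
Collision at t=1/2: particles 2 and 3 swap velocities; positions: p0=13 p1=14 p2=35/2 p3=35/2; velocities now: v0=4 v1=0 v2=-1 v3=1
Collision at t=3/4: particles 0 and 1 swap velocities; positions: p0=14 p1=14 p2=69/4 p3=71/4; velocities now: v0=0 v1=4 v2=-1 v3=1
Advance to t=1 (no further collisions before then); velocities: v0=0 v1=4 v2=-1 v3=1; positions = 14 15 17 18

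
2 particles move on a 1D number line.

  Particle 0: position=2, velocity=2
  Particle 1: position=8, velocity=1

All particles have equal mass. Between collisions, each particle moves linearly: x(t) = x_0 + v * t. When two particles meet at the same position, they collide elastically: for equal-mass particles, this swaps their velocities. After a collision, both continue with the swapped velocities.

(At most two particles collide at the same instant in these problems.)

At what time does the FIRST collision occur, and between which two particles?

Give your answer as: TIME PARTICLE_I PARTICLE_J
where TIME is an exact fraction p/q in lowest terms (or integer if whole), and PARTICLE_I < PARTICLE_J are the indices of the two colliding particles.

Pair (0,1): pos 2,8 vel 2,1 -> gap=6, closing at 1/unit, collide at t=6
Earliest collision: t=6 between 0 and 1

Answer: 6 0 1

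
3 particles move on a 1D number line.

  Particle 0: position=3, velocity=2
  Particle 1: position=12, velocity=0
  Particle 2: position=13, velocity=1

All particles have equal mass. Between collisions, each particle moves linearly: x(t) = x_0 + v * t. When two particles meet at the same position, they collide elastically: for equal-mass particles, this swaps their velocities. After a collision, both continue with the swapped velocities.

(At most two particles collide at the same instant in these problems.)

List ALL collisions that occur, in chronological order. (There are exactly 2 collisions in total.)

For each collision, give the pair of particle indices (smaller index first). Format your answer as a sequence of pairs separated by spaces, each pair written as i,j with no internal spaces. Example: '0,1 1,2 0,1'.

Collision at t=9/2: particles 0 and 1 swap velocities; positions: p0=12 p1=12 p2=35/2; velocities now: v0=0 v1=2 v2=1
Collision at t=10: particles 1 and 2 swap velocities; positions: p0=12 p1=23 p2=23; velocities now: v0=0 v1=1 v2=2

Answer: 0,1 1,2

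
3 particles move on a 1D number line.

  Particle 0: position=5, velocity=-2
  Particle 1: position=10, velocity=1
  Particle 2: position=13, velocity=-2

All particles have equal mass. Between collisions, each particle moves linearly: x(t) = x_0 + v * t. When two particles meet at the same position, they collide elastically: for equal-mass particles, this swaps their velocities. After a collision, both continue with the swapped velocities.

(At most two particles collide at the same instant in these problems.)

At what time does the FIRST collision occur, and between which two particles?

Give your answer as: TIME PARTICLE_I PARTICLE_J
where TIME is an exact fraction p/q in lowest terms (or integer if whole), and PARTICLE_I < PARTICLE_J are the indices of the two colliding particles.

Answer: 1 1 2

Derivation:
Pair (0,1): pos 5,10 vel -2,1 -> not approaching (rel speed -3 <= 0)
Pair (1,2): pos 10,13 vel 1,-2 -> gap=3, closing at 3/unit, collide at t=1
Earliest collision: t=1 between 1 and 2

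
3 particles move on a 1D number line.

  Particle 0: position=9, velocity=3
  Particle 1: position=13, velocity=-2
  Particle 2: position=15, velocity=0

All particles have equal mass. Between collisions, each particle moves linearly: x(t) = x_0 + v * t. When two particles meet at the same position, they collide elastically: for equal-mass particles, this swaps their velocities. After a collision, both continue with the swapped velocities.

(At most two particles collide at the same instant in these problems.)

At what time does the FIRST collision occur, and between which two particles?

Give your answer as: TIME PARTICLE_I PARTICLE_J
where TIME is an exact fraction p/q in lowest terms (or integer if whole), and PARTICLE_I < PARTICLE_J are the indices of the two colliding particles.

Pair (0,1): pos 9,13 vel 3,-2 -> gap=4, closing at 5/unit, collide at t=4/5
Pair (1,2): pos 13,15 vel -2,0 -> not approaching (rel speed -2 <= 0)
Earliest collision: t=4/5 between 0 and 1

Answer: 4/5 0 1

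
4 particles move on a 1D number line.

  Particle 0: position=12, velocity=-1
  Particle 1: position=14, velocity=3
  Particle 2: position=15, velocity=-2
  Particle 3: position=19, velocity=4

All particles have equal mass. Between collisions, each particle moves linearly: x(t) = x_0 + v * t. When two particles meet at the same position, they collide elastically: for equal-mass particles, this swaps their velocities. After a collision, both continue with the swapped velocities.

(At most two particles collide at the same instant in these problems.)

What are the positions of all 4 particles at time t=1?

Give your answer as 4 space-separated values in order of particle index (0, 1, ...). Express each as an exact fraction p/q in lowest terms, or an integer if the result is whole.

Collision at t=1/5: particles 1 and 2 swap velocities; positions: p0=59/5 p1=73/5 p2=73/5 p3=99/5; velocities now: v0=-1 v1=-2 v2=3 v3=4
Advance to t=1 (no further collisions before then); velocities: v0=-1 v1=-2 v2=3 v3=4; positions = 11 13 17 23

Answer: 11 13 17 23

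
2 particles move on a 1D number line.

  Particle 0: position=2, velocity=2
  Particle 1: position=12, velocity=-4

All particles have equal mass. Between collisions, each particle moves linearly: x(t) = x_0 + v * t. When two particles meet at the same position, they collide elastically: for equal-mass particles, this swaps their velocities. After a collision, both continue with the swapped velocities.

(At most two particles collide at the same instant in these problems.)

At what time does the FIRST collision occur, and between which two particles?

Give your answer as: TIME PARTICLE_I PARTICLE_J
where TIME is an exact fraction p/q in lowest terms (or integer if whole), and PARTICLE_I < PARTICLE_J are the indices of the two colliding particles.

Answer: 5/3 0 1

Derivation:
Pair (0,1): pos 2,12 vel 2,-4 -> gap=10, closing at 6/unit, collide at t=5/3
Earliest collision: t=5/3 between 0 and 1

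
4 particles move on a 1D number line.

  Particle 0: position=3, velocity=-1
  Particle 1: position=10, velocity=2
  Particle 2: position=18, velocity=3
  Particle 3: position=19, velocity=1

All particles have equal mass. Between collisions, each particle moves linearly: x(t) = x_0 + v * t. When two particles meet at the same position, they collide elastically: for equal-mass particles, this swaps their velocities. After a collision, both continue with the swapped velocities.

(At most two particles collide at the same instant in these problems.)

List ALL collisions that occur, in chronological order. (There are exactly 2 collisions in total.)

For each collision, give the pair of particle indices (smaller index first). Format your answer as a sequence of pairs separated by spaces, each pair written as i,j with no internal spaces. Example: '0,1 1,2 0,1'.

Answer: 2,3 1,2

Derivation:
Collision at t=1/2: particles 2 and 3 swap velocities; positions: p0=5/2 p1=11 p2=39/2 p3=39/2; velocities now: v0=-1 v1=2 v2=1 v3=3
Collision at t=9: particles 1 and 2 swap velocities; positions: p0=-6 p1=28 p2=28 p3=45; velocities now: v0=-1 v1=1 v2=2 v3=3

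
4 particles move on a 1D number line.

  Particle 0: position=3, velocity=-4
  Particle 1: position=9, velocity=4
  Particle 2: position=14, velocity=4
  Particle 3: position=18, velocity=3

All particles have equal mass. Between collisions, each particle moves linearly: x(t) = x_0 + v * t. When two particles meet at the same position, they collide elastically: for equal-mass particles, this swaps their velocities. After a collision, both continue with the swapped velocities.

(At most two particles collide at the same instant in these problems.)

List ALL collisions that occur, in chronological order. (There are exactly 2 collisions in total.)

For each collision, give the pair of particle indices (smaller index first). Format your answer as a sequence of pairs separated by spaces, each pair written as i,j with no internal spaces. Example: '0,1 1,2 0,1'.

Collision at t=4: particles 2 and 3 swap velocities; positions: p0=-13 p1=25 p2=30 p3=30; velocities now: v0=-4 v1=4 v2=3 v3=4
Collision at t=9: particles 1 and 2 swap velocities; positions: p0=-33 p1=45 p2=45 p3=50; velocities now: v0=-4 v1=3 v2=4 v3=4

Answer: 2,3 1,2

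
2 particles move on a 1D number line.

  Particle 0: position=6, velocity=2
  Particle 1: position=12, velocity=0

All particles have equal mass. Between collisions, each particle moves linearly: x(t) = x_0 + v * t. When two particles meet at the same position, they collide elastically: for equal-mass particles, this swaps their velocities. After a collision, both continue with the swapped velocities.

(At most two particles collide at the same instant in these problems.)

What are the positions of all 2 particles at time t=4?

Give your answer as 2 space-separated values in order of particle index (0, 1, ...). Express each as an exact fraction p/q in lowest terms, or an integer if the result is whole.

Answer: 12 14

Derivation:
Collision at t=3: particles 0 and 1 swap velocities; positions: p0=12 p1=12; velocities now: v0=0 v1=2
Advance to t=4 (no further collisions before then); velocities: v0=0 v1=2; positions = 12 14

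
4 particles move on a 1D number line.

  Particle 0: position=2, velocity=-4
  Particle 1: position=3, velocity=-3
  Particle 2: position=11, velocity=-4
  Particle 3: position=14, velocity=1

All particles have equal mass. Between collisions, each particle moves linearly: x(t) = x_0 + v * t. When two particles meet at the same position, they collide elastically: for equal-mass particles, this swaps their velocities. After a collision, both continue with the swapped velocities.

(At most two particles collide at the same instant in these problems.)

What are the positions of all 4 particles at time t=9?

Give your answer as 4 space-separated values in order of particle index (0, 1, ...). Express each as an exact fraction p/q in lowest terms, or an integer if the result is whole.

Collision at t=8: particles 1 and 2 swap velocities; positions: p0=-30 p1=-21 p2=-21 p3=22; velocities now: v0=-4 v1=-4 v2=-3 v3=1
Advance to t=9 (no further collisions before then); velocities: v0=-4 v1=-4 v2=-3 v3=1; positions = -34 -25 -24 23

Answer: -34 -25 -24 23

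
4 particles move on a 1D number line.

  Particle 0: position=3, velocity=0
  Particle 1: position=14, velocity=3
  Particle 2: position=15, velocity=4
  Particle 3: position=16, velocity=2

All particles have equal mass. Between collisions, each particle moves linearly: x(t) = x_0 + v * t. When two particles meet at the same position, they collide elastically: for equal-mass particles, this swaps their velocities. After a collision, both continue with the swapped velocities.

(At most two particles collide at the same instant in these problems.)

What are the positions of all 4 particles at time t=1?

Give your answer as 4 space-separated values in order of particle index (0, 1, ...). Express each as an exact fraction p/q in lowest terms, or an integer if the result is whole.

Collision at t=1/2: particles 2 and 3 swap velocities; positions: p0=3 p1=31/2 p2=17 p3=17; velocities now: v0=0 v1=3 v2=2 v3=4
Advance to t=1 (no further collisions before then); velocities: v0=0 v1=3 v2=2 v3=4; positions = 3 17 18 19

Answer: 3 17 18 19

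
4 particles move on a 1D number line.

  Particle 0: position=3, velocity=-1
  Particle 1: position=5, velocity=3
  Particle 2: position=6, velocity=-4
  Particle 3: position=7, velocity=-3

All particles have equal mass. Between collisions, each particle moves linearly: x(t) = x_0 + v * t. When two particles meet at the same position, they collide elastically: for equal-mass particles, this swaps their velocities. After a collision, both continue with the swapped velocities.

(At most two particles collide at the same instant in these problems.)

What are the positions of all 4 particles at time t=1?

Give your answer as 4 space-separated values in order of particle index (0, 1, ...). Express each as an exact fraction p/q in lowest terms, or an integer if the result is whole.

Answer: 2 2 4 8

Derivation:
Collision at t=1/7: particles 1 and 2 swap velocities; positions: p0=20/7 p1=38/7 p2=38/7 p3=46/7; velocities now: v0=-1 v1=-4 v2=3 v3=-3
Collision at t=1/3: particles 2 and 3 swap velocities; positions: p0=8/3 p1=14/3 p2=6 p3=6; velocities now: v0=-1 v1=-4 v2=-3 v3=3
Collision at t=1: particles 0 and 1 swap velocities; positions: p0=2 p1=2 p2=4 p3=8; velocities now: v0=-4 v1=-1 v2=-3 v3=3
Advance to t=1 (no further collisions before then); velocities: v0=-4 v1=-1 v2=-3 v3=3; positions = 2 2 4 8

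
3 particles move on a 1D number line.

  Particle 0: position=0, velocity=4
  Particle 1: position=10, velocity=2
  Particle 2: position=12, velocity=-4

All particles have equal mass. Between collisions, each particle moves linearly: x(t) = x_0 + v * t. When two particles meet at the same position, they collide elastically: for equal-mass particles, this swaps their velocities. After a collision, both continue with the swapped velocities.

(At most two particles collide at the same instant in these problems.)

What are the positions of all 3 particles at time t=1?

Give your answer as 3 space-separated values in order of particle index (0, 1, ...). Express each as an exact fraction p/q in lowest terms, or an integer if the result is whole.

Collision at t=1/3: particles 1 and 2 swap velocities; positions: p0=4/3 p1=32/3 p2=32/3; velocities now: v0=4 v1=-4 v2=2
Advance to t=1 (no further collisions before then); velocities: v0=4 v1=-4 v2=2; positions = 4 8 12

Answer: 4 8 12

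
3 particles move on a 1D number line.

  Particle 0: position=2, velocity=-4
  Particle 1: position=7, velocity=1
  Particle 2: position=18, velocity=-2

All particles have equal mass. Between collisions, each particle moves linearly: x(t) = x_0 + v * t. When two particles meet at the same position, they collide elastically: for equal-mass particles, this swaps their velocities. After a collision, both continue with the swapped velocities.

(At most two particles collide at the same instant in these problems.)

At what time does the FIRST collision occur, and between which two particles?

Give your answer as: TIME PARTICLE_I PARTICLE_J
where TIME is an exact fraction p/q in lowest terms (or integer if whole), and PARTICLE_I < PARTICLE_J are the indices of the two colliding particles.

Pair (0,1): pos 2,7 vel -4,1 -> not approaching (rel speed -5 <= 0)
Pair (1,2): pos 7,18 vel 1,-2 -> gap=11, closing at 3/unit, collide at t=11/3
Earliest collision: t=11/3 between 1 and 2

Answer: 11/3 1 2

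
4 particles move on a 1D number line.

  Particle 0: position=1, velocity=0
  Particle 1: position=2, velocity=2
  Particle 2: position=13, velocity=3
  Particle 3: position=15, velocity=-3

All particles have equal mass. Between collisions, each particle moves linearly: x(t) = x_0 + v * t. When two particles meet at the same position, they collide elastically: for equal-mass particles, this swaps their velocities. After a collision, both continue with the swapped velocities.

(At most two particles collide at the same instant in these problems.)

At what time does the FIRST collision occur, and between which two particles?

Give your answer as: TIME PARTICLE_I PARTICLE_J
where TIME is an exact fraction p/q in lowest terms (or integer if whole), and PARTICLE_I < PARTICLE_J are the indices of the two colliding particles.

Pair (0,1): pos 1,2 vel 0,2 -> not approaching (rel speed -2 <= 0)
Pair (1,2): pos 2,13 vel 2,3 -> not approaching (rel speed -1 <= 0)
Pair (2,3): pos 13,15 vel 3,-3 -> gap=2, closing at 6/unit, collide at t=1/3
Earliest collision: t=1/3 between 2 and 3

Answer: 1/3 2 3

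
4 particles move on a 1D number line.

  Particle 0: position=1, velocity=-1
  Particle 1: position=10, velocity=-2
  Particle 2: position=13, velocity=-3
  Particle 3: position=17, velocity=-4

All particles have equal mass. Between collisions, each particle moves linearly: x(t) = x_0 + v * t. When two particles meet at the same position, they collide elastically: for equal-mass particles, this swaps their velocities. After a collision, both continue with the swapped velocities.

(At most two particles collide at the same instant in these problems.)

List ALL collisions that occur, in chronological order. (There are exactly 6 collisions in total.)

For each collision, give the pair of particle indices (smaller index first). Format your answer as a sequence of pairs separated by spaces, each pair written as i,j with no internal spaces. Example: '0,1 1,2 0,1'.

Collision at t=3: particles 1 and 2 swap velocities; positions: p0=-2 p1=4 p2=4 p3=5; velocities now: v0=-1 v1=-3 v2=-2 v3=-4
Collision at t=7/2: particles 2 and 3 swap velocities; positions: p0=-5/2 p1=5/2 p2=3 p3=3; velocities now: v0=-1 v1=-3 v2=-4 v3=-2
Collision at t=4: particles 1 and 2 swap velocities; positions: p0=-3 p1=1 p2=1 p3=2; velocities now: v0=-1 v1=-4 v2=-3 v3=-2
Collision at t=16/3: particles 0 and 1 swap velocities; positions: p0=-13/3 p1=-13/3 p2=-3 p3=-2/3; velocities now: v0=-4 v1=-1 v2=-3 v3=-2
Collision at t=6: particles 1 and 2 swap velocities; positions: p0=-7 p1=-5 p2=-5 p3=-2; velocities now: v0=-4 v1=-3 v2=-1 v3=-2
Collision at t=9: particles 2 and 3 swap velocities; positions: p0=-19 p1=-14 p2=-8 p3=-8; velocities now: v0=-4 v1=-3 v2=-2 v3=-1

Answer: 1,2 2,3 1,2 0,1 1,2 2,3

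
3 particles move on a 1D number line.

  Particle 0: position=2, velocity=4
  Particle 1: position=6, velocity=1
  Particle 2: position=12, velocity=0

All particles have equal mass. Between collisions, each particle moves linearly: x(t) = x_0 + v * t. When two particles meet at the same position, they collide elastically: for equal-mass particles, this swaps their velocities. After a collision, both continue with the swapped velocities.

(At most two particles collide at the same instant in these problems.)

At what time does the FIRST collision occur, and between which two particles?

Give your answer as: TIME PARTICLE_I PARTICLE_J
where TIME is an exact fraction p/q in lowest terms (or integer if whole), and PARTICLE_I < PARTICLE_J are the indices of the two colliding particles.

Answer: 4/3 0 1

Derivation:
Pair (0,1): pos 2,6 vel 4,1 -> gap=4, closing at 3/unit, collide at t=4/3
Pair (1,2): pos 6,12 vel 1,0 -> gap=6, closing at 1/unit, collide at t=6
Earliest collision: t=4/3 between 0 and 1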